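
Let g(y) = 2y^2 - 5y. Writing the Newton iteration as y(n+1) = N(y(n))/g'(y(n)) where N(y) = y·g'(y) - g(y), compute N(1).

g'(y) = 4y - 5.
N(y) = y·g'(y) - g(y) = y·(4y - 5) - (2y^2 - 5y) = 2y^2.
N(1) = 2.

2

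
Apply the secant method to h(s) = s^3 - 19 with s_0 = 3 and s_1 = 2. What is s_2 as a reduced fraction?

49/19

h(3) = 8, h(2) = -11. s_2 = 2 - (-11)·(2 - 3)/((-11) - 8) = 49/19.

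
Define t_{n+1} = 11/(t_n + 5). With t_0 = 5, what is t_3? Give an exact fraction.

671/415

t_1 = 11/(5 + 5) = 11/10.
t_2 = 11/(11/10 + 5) = 110/61.
t_3 = 11/(110/61 + 5) = 671/415.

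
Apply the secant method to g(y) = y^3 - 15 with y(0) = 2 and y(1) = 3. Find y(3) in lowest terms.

g(2) = -7, g(3) = 12. y(2) = 3 - 12·(3 - 2)/(12 - (-7)) = 45/19.
g(3) = 12, g(45/19) = -11760/6859. y(3) = (45/19) - (-11760/6859)·((45/19) - 3)/((-11760/6859) - 12) = 6395/2613.

6395/2613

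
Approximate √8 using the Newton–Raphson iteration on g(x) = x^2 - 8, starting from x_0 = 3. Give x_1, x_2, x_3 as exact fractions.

g'(x) = 2x.
g(3) = 1, g'(3) = 6, so x_1 = 3 - 1/6 = 17/6.
g(17/6) = 1/36, g'(17/6) = 17/3, so x_2 = (17/6) - (1/36)/(17/3) = 577/204.
g(577/204) = 1/41616, g'(577/204) = 577/102, so x_3 = (577/204) - (1/41616)/(577/102) = 665857/235416.

x_1 = 17/6, x_2 = 577/204, x_3 = 665857/235416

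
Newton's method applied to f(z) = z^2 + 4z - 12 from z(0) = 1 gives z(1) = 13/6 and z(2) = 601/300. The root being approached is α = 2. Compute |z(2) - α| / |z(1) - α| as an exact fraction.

z(1) - α = 13/6 - 2 = 1/6, so |z(1) - α| = 1/6.
z(2) - α = 601/300 - 2 = 1/300, so |z(2) - α| = 1/300.
Ratio = (1/300) / (1/6) = 1/50.

1/50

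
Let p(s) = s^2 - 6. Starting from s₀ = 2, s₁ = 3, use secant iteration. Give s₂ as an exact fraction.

p(2) = -2, p(3) = 3. s₂ = 3 - 3·(3 - 2)/(3 - (-2)) = 12/5.

12/5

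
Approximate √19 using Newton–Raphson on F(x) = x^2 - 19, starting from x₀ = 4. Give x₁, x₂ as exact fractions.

x₁ = 35/8, x₂ = 2441/560

F'(x) = 2x.
F(4) = -3, F'(4) = 8, so x₁ = 4 - (-3)/8 = 35/8.
F(35/8) = 9/64, F'(35/8) = 35/4, so x₂ = (35/8) - (9/64)/(35/4) = 2441/560.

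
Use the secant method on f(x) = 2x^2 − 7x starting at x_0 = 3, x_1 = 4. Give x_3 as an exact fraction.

192/55

f(3) = −3, f(4) = 4. x_2 = 4 − 4·(4 − 3)/(4 − (−3)) = 24/7.
f(4) = 4, f(24/7) = −24/49. x_3 = (24/7) − (−24/49)·((24/7) − 4)/((−24/49) − 4) = 192/55.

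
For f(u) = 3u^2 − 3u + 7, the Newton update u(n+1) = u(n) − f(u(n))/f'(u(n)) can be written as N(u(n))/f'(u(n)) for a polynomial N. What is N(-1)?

f'(u) = 6u − 3.
N(u) = u·f'(u) − f(u) = u·(6u − 3) − (3u^2 − 3u + 7) = 3u^2 − 7.
N(-1) = −4.

−4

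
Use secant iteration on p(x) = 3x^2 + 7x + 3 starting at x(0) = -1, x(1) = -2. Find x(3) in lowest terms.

-12/7

p(-1) = -1, p(-2) = 1. x(2) = (-2) - 1·((-2) - (-1))/(1 - (-1)) = -3/2.
p(-2) = 1, p(-3/2) = -3/4. x(3) = (-3/2) - (-3/4)·((-3/2) - (-2))/((-3/4) - 1) = -12/7.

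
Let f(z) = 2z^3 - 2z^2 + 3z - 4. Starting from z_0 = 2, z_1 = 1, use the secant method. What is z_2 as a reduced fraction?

f(2) = 10, f(1) = -1. z_2 = 1 - (-1)·(1 - 2)/((-1) - 10) = 12/11.

12/11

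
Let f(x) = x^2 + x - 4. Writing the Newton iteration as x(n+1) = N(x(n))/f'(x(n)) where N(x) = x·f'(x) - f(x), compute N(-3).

f'(x) = 2x + 1.
N(x) = x·f'(x) - f(x) = x·(2x + 1) - (x^2 + x - 4) = x^2 + 4.
N(-3) = 13.

13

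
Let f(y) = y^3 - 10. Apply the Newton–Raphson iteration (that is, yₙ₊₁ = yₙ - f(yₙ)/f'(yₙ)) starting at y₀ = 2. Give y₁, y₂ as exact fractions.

y₁ = 13/6, y₂ = 3277/1521

f'(y) = 3y^2.
f(2) = -2, f'(2) = 12, so y₁ = 2 - (-2)/12 = 13/6.
f(13/6) = 37/216, f'(13/6) = 169/12, so y₂ = (13/6) - (37/216)/(169/12) = 3277/1521.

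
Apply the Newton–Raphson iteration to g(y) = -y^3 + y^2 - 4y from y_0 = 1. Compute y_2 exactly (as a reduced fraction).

-1/155

g'(y) = -3y^2 + 2y - 4.
g(1) = -4, g'(1) = -5, so y_1 = 1 - (-4)/(-5) = 1/5.
g(1/5) = -96/125, g'(1/5) = -93/25, so y_2 = (1/5) - (-96/125)/(-93/25) = -1/155.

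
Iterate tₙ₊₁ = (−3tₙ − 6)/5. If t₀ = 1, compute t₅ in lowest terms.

−2769/3125

t₁ = (−3·1 − 6)/5 = −9/5.
t₂ = (−3·(−9/5) − 6)/5 = −3/25.
t₃ = (−3·(−3/25) − 6)/5 = −141/125.
t₄ = (−3·(−141/125) − 6)/5 = −327/625.
t₅ = (−3·(−327/625) − 6)/5 = −2769/3125.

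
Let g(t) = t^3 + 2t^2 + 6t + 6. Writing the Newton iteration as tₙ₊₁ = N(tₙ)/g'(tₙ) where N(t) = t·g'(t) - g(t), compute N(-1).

g'(t) = 3t^2 + 4t + 6.
N(t) = t·g'(t) - g(t) = t·(3t^2 + 4t + 6) - (t^3 + 2t^2 + 6t + 6) = 2t^3 + 2t^2 - 6.
N(-1) = -6.

-6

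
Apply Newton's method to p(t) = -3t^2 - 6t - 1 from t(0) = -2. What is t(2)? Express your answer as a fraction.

p'(t) = -6t - 6.
p(-2) = -1, p'(-2) = 6, so t(1) = (-2) - (-1)/6 = -11/6.
p(-11/6) = -1/12, p'(-11/6) = 5, so t(2) = (-11/6) - (-1/12)/5 = -109/60.

-109/60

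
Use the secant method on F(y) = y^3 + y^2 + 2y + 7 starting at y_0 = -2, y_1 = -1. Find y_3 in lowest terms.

F(-2) = -1, F(-1) = 5. y_2 = (-1) - 5·((-1) - (-2))/(5 - (-1)) = -11/6.
F(-1) = 5, F(-11/6) = 115/216. y_3 = (-11/6) - (115/216)·((-11/6) - (-1))/((115/216) - 5) = -373/193.

-373/193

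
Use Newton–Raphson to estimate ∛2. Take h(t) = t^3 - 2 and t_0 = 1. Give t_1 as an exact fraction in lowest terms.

4/3

h'(t) = 3t^2.
h(1) = -1, h'(1) = 3, so t_1 = 1 - (-1)/3 = 4/3.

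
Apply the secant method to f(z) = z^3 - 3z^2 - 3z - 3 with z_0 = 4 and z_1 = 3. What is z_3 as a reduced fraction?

1385/349

f(4) = 1, f(3) = -12. z_2 = 3 - (-12)·(3 - 4)/((-12) - 1) = 51/13.
f(3) = -12, f(51/13) = -1236/2197. z_3 = (51/13) - (-1236/2197)·((51/13) - 3)/((-1236/2197) - (-12)) = 1385/349.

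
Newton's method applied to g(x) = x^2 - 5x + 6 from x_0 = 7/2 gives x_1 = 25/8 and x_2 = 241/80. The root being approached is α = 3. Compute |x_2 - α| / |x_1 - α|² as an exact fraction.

x_1 - α = 25/8 - 3 = 1/8, so |x_1 - α| = 1/8.
x_2 - α = 241/80 - 3 = 1/80, so |x_2 - α| = 1/80.
|x_1 - α|² = 1/64.
Ratio = (1/80) / (1/64) = 4/5.

4/5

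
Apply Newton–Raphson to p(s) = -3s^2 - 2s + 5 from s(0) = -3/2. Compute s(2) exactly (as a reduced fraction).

-10547/6328

p'(s) = -6s - 2.
p(-3/2) = 5/4, p'(-3/2) = 7, so s(1) = (-3/2) - (5/4)/7 = -47/28.
p(-47/28) = -75/784, p'(-47/28) = 113/14, so s(2) = (-47/28) - (-75/784)/(113/14) = -10547/6328.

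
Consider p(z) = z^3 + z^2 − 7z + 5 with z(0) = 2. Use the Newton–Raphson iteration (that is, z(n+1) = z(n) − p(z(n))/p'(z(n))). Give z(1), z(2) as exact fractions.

p'(z) = 3z^2 + 2z − 7.
p(2) = 3, p'(2) = 9, so z(1) = 2 − 3/9 = 5/3.
p(5/3) = 20/27, p'(5/3) = 14/3, so z(2) = (5/3) − (20/27)/(14/3) = 95/63.

z(1) = 5/3, z(2) = 95/63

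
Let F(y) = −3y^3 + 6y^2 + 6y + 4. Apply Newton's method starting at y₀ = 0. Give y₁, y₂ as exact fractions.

y₁ = −2/3, y₂ = −2/27

F'(y) = −9y^2 + 12y + 6.
F(0) = 4, F'(0) = 6, so y₁ = 0 − 4/6 = −2/3.
F(−2/3) = 32/9, F'(−2/3) = −6, so y₂ = (−2/3) − (32/9)/(−6) = −2/27.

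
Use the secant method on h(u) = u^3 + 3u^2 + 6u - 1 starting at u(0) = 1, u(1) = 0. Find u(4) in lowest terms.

13957400/90600197

h(1) = 9, h(0) = -1. u(2) = 0 - (-1)·(0 - 1)/((-1) - 9) = 1/10.
h(0) = -1, h(1/10) = -369/1000. u(3) = (1/10) - (-369/1000)·((1/10) - 0)/((-369/1000) - (-1)) = 100/631.
h(1/10) = -369/1000, h(100/631) = 7587009/251239591. u(4) = (100/631) - (7587009/251239591)·((100/631) - (1/10))/((7587009/251239591) - (-369/1000)) = 13957400/90600197.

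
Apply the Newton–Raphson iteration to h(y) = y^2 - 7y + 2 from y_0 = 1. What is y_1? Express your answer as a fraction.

h'(y) = 2y - 7.
h(1) = -4, h'(1) = -5, so y_1 = 1 - (-4)/(-5) = 1/5.

1/5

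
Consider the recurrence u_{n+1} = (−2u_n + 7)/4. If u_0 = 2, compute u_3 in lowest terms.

17/16

u_1 = (−2·2 + 7)/4 = 3/4.
u_2 = (−2·(3/4) + 7)/4 = 11/8.
u_3 = (−2·(11/8) + 7)/4 = 17/16.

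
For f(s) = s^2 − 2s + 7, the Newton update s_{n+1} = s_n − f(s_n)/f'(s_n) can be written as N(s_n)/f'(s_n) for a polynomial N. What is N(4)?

f'(s) = 2s − 2.
N(s) = s·f'(s) − f(s) = s·(2s − 2) − (s^2 − 2s + 7) = s^2 − 7.
N(4) = 9.

9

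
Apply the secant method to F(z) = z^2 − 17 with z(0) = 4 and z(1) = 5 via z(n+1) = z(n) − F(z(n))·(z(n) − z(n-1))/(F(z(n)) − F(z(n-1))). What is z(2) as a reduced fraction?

37/9

F(4) = −1, F(5) = 8. z(2) = 5 − 8·(5 − 4)/(8 − (−1)) = 37/9.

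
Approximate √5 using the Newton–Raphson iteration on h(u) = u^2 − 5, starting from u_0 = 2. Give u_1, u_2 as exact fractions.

h'(u) = 2u.
h(2) = −1, h'(2) = 4, so u_1 = 2 − (−1)/4 = 9/4.
h(9/4) = 1/16, h'(9/4) = 9/2, so u_2 = (9/4) − (1/16)/(9/2) = 161/72.

u_1 = 9/4, u_2 = 161/72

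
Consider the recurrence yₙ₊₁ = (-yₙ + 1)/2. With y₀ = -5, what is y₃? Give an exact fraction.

y₁ = (-(-5) + 1)/2 = 3.
y₂ = (-3 + 1)/2 = -1.
y₃ = (-(-1) + 1)/2 = 1.

1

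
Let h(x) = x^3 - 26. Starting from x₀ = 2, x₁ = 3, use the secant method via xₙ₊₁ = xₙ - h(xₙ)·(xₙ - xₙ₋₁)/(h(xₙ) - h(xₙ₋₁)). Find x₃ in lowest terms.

28370/9577

h(2) = -18, h(3) = 1. x₂ = 3 - 1·(3 - 2)/(1 - (-18)) = 56/19.
h(3) = 1, h(56/19) = -2718/6859. x₃ = (56/19) - (-2718/6859)·((56/19) - 3)/((-2718/6859) - 1) = 28370/9577.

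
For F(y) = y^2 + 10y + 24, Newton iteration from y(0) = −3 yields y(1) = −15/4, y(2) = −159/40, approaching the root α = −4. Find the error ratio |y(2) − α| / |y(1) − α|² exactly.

2/5

y(1) − α = −15/4 − (−4) = −15/4 + 4 = 1/4, so |y(1) − α| = 1/4.
y(2) − α = −159/40 − (−4) = −159/40 + 4 = 1/40, so |y(2) − α| = 1/40.
|y(1) − α|² = 1/16.
Ratio = (1/40) / (1/16) = 2/5.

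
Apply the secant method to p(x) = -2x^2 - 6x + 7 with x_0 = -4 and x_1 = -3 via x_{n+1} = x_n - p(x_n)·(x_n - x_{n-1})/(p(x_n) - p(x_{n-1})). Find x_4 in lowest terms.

p(-4) = -1, p(-3) = 7. x_2 = (-3) - 7·((-3) - (-4))/(7 - (-1)) = -31/8.
p(-3) = 7, p(-31/8) = 7/32. x_3 = (-31/8) - (7/32)·((-31/8) - (-3))/((7/32) - 7) = -121/31.
p(-31/8) = 7/32, p(-121/31) = -49/961. x_4 = (-121/31) - (-49/961)·((-121/31) - (-31/8))/((-49/961) - (7/32)) = -4619/1185.

-4619/1185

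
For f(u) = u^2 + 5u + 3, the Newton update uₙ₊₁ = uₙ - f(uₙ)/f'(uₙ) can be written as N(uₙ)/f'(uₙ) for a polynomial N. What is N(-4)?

f'(u) = 2u + 5.
N(u) = u·f'(u) - f(u) = u·(2u + 5) - (u^2 + 5u + 3) = u^2 - 3.
N(-4) = 13.

13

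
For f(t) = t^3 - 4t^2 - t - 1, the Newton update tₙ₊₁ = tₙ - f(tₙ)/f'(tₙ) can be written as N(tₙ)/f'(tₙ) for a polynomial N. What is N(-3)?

-89

f'(t) = 3t^2 - 8t - 1.
N(t) = t·f'(t) - f(t) = t·(3t^2 - 8t - 1) - (t^3 - 4t^2 - t - 1) = 2t^3 - 4t^2 + 1.
N(-3) = -89.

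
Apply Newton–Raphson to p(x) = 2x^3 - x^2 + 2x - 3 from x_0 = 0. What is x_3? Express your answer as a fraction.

476661/469850

p'(x) = 6x^2 - 2x + 2.
p(0) = -3, p'(0) = 2, so x_1 = 0 - (-3)/2 = 3/2.
p(3/2) = 9/2, p'(3/2) = 25/2, so x_2 = (3/2) - (9/2)/(25/2) = 57/50.
p(57/50) = 14742/15625, p'(57/50) = 9397/1250, so x_3 = (57/50) - (14742/15625)/(9397/1250) = 476661/469850.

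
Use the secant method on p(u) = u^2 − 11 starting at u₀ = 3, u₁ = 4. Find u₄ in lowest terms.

3907/1178

p(3) = −2, p(4) = 5. u₂ = 4 − 5·(4 − 3)/(5 − (−2)) = 23/7.
p(4) = 5, p(23/7) = −10/49. u₃ = (23/7) − (−10/49)·((23/7) − 4)/((−10/49) − 5) = 169/51.
p(23/7) = −10/49, p(169/51) = −50/2601. u₄ = (169/51) − (−50/2601)·((169/51) − (23/7))/((−50/2601) − (−10/49)) = 3907/1178.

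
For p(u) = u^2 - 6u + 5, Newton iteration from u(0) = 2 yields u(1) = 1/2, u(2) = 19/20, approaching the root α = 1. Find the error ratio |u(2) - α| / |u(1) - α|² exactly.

u(1) - α = 1/2 - 1 = -1/2, so |u(1) - α| = 1/2.
u(2) - α = 19/20 - 1 = -1/20, so |u(2) - α| = 1/20.
|u(1) - α|² = 1/4.
Ratio = (1/20) / (1/4) = 1/5.

1/5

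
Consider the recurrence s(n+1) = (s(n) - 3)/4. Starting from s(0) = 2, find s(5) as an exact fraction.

s(1) = (2 - 3)/4 = -1/4.
s(2) = ((-1/4) - 3)/4 = -13/16.
s(3) = ((-13/16) - 3)/4 = -61/64.
s(4) = ((-61/64) - 3)/4 = -253/256.
s(5) = ((-253/256) - 3)/4 = -1021/1024.

-1021/1024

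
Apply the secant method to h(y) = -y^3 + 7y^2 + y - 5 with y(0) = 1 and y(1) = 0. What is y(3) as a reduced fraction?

245/269

h(1) = 2, h(0) = -5. y(2) = 0 - (-5)·(0 - 1)/((-5) - 2) = 5/7.
h(0) = -5, h(5/7) = -370/343. y(3) = (5/7) - (-370/343)·((5/7) - 0)/((-370/343) - (-5)) = 245/269.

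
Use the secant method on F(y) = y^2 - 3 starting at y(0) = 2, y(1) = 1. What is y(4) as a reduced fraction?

F(2) = 1, F(1) = -2. y(2) = 1 - (-2)·(1 - 2)/((-2) - 1) = 5/3.
F(1) = -2, F(5/3) = -2/9. y(3) = (5/3) - (-2/9)·((5/3) - 1)/((-2/9) - (-2)) = 7/4.
F(5/3) = -2/9, F(7/4) = 1/16. y(4) = (7/4) - (1/16)·((7/4) - (5/3))/((1/16) - (-2/9)) = 71/41.

71/41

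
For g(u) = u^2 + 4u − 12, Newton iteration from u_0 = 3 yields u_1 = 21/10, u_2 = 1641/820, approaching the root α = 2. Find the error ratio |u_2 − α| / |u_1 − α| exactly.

1/82

u_1 − α = 21/10 − 2 = 1/10, so |u_1 − α| = 1/10.
u_2 − α = 1641/820 − 2 = 1/820, so |u_2 − α| = 1/820.
Ratio = (1/820) / (1/10) = 1/82.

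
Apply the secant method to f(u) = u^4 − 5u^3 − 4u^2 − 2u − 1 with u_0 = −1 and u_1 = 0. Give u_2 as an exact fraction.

−1/4

f(−1) = 3, f(0) = −1. u_2 = 0 − (−1)·(0 − (−1))/((−1) − 3) = −1/4.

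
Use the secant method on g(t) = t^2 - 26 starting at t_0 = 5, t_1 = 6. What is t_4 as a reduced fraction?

34862/6837

g(5) = -1, g(6) = 10. t_2 = 6 - 10·(6 - 5)/(10 - (-1)) = 56/11.
g(6) = 10, g(56/11) = -10/121. t_3 = (56/11) - (-10/121)·((56/11) - 6)/((-10/121) - 10) = 311/61.
g(56/11) = -10/121, g(311/61) = -25/3721. t_4 = (311/61) - (-25/3721)·((311/61) - (56/11))/((-25/3721) - (-10/121)) = 34862/6837.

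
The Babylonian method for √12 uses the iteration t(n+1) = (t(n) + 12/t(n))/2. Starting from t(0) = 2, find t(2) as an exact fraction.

7/2

t(1) = (2 + 12/2)/2 = 4.
t(2) = (4 + 12/4)/2 = 7/2.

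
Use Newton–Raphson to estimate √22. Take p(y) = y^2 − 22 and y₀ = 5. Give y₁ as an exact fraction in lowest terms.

47/10

p'(y) = 2y.
p(5) = 3, p'(5) = 10, so y₁ = 5 − 3/10 = 47/10.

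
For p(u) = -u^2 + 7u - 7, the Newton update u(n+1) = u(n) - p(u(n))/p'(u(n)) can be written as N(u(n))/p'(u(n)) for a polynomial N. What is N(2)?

3

p'(u) = -2u + 7.
N(u) = u·p'(u) - p(u) = u·(-2u + 7) - (-u^2 + 7u - 7) = -u^2 + 7.
N(2) = 3.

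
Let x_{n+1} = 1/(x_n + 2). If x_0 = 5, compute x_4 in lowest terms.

37/89

x_1 = 1/(5 + 2) = 1/7.
x_2 = 1/(1/7 + 2) = 7/15.
x_3 = 1/(7/15 + 2) = 15/37.
x_4 = 1/(15/37 + 2) = 37/89.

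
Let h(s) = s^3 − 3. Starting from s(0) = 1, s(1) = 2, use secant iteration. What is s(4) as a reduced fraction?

h(1) = −2, h(2) = 5. s(2) = 2 − 5·(2 − 1)/(5 − (−2)) = 9/7.
h(2) = 5, h(9/7) = −300/343. s(3) = (9/7) − (−300/343)·((9/7) − 2)/((−300/343) − 5) = 561/403.
h(9/7) = −300/343, h(561/403) = −19794000/65450827. s(4) = (561/403) − (−19794000/65450827)·((561/403) − (9/7))/((−19794000/65450827) − (−300/343)) = 20671423/14273229.

20671423/14273229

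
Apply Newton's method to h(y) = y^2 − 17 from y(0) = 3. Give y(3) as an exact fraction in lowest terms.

25889/6279

h'(y) = 2y.
h(3) = −8, h'(3) = 6, so y(1) = 3 − (−8)/6 = 13/3.
h(13/3) = 16/9, h'(13/3) = 26/3, so y(2) = (13/3) − (16/9)/(26/3) = 161/39.
h(161/39) = 64/1521, h'(161/39) = 322/39, so y(3) = (161/39) − (64/1521)/(322/39) = 25889/6279.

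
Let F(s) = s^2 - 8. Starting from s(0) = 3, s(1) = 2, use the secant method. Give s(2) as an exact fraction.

14/5

F(3) = 1, F(2) = -4. s(2) = 2 - (-4)·(2 - 3)/((-4) - 1) = 14/5.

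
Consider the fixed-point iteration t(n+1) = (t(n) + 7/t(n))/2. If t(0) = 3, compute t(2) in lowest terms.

127/48

t(1) = (3 + 7/3)/2 = 8/3.
t(2) = (8/3 + 7/(8/3))/2 = 127/48.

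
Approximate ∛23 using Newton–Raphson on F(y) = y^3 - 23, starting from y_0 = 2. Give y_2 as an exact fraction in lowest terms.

2933/1014

F'(y) = 3y^2.
F(2) = -15, F'(2) = 12, so y_1 = 2 - (-15)/12 = 13/4.
F(13/4) = 725/64, F'(13/4) = 507/16, so y_2 = (13/4) - (725/64)/(507/16) = 2933/1014.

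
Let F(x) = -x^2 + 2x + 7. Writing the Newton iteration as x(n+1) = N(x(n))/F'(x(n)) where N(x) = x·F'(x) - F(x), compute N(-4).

F'(x) = -2x + 2.
N(x) = x·F'(x) - F(x) = x·(-2x + 2) - (-x^2 + 2x + 7) = -x^2 - 7.
N(-4) = -23.

-23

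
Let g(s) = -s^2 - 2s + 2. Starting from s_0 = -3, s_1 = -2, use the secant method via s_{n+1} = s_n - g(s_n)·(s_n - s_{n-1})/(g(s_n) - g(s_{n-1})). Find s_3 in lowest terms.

-11/4

g(-3) = -1, g(-2) = 2. s_2 = (-2) - 2·((-2) - (-3))/(2 - (-1)) = -8/3.
g(-2) = 2, g(-8/3) = 2/9. s_3 = (-8/3) - (2/9)·((-8/3) - (-2))/((2/9) - 2) = -11/4.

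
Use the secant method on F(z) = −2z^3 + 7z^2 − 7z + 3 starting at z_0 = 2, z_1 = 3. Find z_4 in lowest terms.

F(2) = 1, F(3) = −9. z_2 = 3 − (−9)·(3 − 2)/((−9) − 1) = 21/10.
F(3) = −9, F(21/10) = 81/125. z_3 = (21/10) − (81/125)·((21/10) − 3)/((81/125) − (−9)) = 579/268.
F(21/10) = 81/125, F(579/268) = 3673431/9624416. z_4 = (579/268) − (3673431/9624416)·((579/268) − (21/10))/((3673431/9624416) − (81/125)) = 17776821/7911082.

17776821/7911082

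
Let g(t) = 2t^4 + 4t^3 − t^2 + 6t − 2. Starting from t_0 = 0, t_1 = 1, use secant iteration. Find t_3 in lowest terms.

1384/5377

g(0) = −2, g(1) = 9. t_2 = 1 − 9·(1 − 0)/(9 − (−2)) = 2/11.
g(1) = 9, g(2/11) = −13410/14641. t_3 = (2/11) − (−13410/14641)·((2/11) − 1)/((−13410/14641) − 9) = 1384/5377.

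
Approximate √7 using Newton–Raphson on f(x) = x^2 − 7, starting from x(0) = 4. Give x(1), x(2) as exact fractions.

x(1) = 23/8, x(2) = 977/368

f'(x) = 2x.
f(4) = 9, f'(4) = 8, so x(1) = 4 − 9/8 = 23/8.
f(23/8) = 81/64, f'(23/8) = 23/4, so x(2) = (23/8) − (81/64)/(23/4) = 977/368.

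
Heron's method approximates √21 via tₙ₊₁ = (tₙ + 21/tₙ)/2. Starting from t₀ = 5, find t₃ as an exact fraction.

277727/60605

t₁ = (5 + 21/5)/2 = 23/5.
t₂ = (23/5 + 21/(23/5))/2 = 527/115.
t₃ = (527/115 + 21/(527/115))/2 = 277727/60605.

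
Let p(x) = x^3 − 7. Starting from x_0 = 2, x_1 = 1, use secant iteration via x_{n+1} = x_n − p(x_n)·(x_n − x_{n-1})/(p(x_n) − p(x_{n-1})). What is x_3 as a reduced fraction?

201/103

p(2) = 1, p(1) = −6. x_2 = 1 − (−6)·(1 − 2)/((−6) − 1) = 13/7.
p(1) = −6, p(13/7) = −204/343. x_3 = (13/7) − (−204/343)·((13/7) − 1)/((−204/343) − (−6)) = 201/103.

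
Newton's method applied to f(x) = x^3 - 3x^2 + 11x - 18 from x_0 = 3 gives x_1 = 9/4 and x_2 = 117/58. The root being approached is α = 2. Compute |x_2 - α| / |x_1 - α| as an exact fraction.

2/29

x_1 - α = 9/4 - 2 = 1/4, so |x_1 - α| = 1/4.
x_2 - α = 117/58 - 2 = 1/58, so |x_2 - α| = 1/58.
Ratio = (1/58) / (1/4) = 2/29.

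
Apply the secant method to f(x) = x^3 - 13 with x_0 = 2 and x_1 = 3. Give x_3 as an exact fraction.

f(2) = -5, f(3) = 14. x_2 = 3 - 14·(3 - 2)/(14 - (-5)) = 43/19.
f(3) = 14, f(43/19) = -9660/6859. x_3 = (43/19) - (-9660/6859)·((43/19) - 3)/((-9660/6859) - 14) = 17593/7549.

17593/7549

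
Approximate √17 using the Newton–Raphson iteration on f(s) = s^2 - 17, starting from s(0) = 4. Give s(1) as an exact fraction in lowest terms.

33/8

f'(s) = 2s.
f(4) = -1, f'(4) = 8, so s(1) = 4 - (-1)/8 = 33/8.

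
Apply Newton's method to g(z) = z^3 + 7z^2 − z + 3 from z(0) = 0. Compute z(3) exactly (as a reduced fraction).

512868/607291

g'(z) = 3z^2 + 14z − 1.
g(0) = 3, g'(0) = −1, so z(1) = 0 − 3/(−1) = 3.
g(3) = 90, g'(3) = 68, so z(2) = 3 − 90/68 = 57/34.
g(57/34) = 1010475/39304, g'(57/34) = 35723/1156, so z(3) = (57/34) − (1010475/39304)/(35723/1156) = 512868/607291.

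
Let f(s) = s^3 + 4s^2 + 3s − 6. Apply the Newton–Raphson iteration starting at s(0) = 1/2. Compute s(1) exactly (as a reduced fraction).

f'(s) = 3s^2 + 8s + 3.
f(1/2) = −27/8, f'(1/2) = 31/4, so s(1) = (1/2) − (−27/8)/(31/4) = 29/31.

29/31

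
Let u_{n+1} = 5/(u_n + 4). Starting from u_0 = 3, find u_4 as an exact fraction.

u_1 = 5/(3 + 4) = 5/7.
u_2 = 5/(5/7 + 4) = 35/33.
u_3 = 5/(35/33 + 4) = 165/167.
u_4 = 5/(165/167 + 4) = 835/833.

835/833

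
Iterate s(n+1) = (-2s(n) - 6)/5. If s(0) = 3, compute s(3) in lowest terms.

s(1) = (-2·3 - 6)/5 = -12/5.
s(2) = (-2·(-12/5) - 6)/5 = -6/25.
s(3) = (-2·(-6/25) - 6)/5 = -138/125.

-138/125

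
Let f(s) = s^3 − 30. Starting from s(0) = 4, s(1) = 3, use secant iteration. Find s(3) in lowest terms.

39340/12657

f(4) = 34, f(3) = −3. s(2) = 3 − (−3)·(3 − 4)/((−3) − 34) = 114/37.
f(3) = −3, f(114/37) = −38046/50653. s(3) = (114/37) − (−38046/50653)·((114/37) − 3)/((−38046/50653) − (−3)) = 39340/12657.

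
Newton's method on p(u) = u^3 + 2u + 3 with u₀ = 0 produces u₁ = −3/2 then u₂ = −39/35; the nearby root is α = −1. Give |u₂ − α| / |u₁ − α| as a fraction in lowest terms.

8/35

u₁ − α = −3/2 − (−1) = −3/2 + 1 = −1/2, so |u₁ − α| = 1/2.
u₂ − α = −39/35 − (−1) = −39/35 + 1 = −4/35, so |u₂ − α| = 4/35.
Ratio = (4/35) / (1/2) = 8/35.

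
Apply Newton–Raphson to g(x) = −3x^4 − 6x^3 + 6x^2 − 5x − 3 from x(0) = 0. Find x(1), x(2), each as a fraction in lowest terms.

x(1) = −3/5, x(2) = −4116/10055

g'(x) = −12x^3 − 18x^2 + 12x − 5.
g(0) = −3, g'(0) = −5, so x(1) = 0 − (−3)/(−5) = −3/5.
g(−3/5) = 1917/625, g'(−3/5) = −2011/125, so x(2) = (−3/5) − (1917/625)/(−2011/125) = −4116/10055.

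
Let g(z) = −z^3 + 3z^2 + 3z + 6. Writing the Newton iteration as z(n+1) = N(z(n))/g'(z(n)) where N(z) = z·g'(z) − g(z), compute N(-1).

−1

g'(z) = −3z^2 + 6z + 3.
N(z) = z·g'(z) − g(z) = z·(−3z^2 + 6z + 3) − (−z^3 + 3z^2 + 3z + 6) = −2z^3 + 3z^2 − 6.
N(-1) = −1.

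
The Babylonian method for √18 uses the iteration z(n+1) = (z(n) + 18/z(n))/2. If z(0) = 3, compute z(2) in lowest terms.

17/4

z(1) = (3 + 18/3)/2 = 9/2.
z(2) = (9/2 + 18/(9/2))/2 = 17/4.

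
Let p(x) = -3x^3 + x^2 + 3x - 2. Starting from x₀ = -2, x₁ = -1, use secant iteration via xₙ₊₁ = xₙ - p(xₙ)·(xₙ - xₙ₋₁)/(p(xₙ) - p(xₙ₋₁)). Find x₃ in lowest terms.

-1394/1247

p(-2) = 20, p(-1) = -1. x₂ = (-1) - (-1)·((-1) - (-2))/((-1) - 20) = -22/21.
p(-1) = -1, p(-22/21) = -1840/3087. x₃ = (-22/21) - (-1840/3087)·((-22/21) - (-1))/((-1840/3087) - (-1)) = -1394/1247.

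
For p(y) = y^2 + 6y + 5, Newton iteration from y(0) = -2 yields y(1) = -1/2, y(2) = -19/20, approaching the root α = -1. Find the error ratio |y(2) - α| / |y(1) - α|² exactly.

y(1) - α = -1/2 - (-1) = -1/2 + 1 = 1/2, so |y(1) - α| = 1/2.
y(2) - α = -19/20 - (-1) = -19/20 + 1 = 1/20, so |y(2) - α| = 1/20.
|y(1) - α|² = 1/4.
Ratio = (1/20) / (1/4) = 1/5.

1/5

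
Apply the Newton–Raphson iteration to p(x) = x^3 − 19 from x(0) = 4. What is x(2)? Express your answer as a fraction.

p'(x) = 3x^2.
p(4) = 45, p'(4) = 48, so x(1) = 4 − 45/48 = 49/16.
p(49/16) = 39825/4096, p'(49/16) = 7203/256, so x(2) = (49/16) − (39825/4096)/(7203/256) = 52187/19208.

52187/19208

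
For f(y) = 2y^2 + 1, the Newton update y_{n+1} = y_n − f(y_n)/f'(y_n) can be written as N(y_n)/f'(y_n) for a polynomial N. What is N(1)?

1

f'(y) = 4y.
N(y) = y·f'(y) − f(y) = y·(4y) − (2y^2 + 1) = 2y^2 − 1.
N(1) = 1.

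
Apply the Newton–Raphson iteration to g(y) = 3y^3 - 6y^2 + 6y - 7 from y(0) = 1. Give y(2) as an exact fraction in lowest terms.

455/243

g'(y) = 9y^2 - 12y + 6.
g(1) = -4, g'(1) = 3, so y(1) = 1 - (-4)/3 = 7/3.
g(7/3) = 112/9, g'(7/3) = 27, so y(2) = (7/3) - (112/9)/27 = 455/243.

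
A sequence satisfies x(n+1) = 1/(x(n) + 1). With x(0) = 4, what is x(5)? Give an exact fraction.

17/28

x(1) = 1/(4 + 1) = 1/5.
x(2) = 1/(1/5 + 1) = 5/6.
x(3) = 1/(5/6 + 1) = 6/11.
x(4) = 1/(6/11 + 1) = 11/17.
x(5) = 1/(11/17 + 1) = 17/28.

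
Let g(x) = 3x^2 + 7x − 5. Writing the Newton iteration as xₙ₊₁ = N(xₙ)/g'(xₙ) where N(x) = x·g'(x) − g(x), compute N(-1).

8

g'(x) = 6x + 7.
N(x) = x·g'(x) − g(x) = x·(6x + 7) − (3x^2 + 7x − 5) = 3x^2 + 5.
N(-1) = 8.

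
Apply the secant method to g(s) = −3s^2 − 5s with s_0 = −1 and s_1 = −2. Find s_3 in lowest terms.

−18/11

g(−1) = 2, g(−2) = −2. s_2 = (−2) − (−2)·((−2) − (−1))/((−2) − 2) = −3/2.
g(−2) = −2, g(−3/2) = 3/4. s_3 = (−3/2) − (3/4)·((−3/2) − (−2))/((3/4) − (−2)) = −18/11.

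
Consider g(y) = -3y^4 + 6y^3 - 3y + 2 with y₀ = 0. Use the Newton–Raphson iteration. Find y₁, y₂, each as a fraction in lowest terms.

y₁ = 2/3, y₂ = -2/13

g'(y) = -12y^3 + 18y^2 - 3.
g(0) = 2, g'(0) = -3, so y₁ = 0 - 2/(-3) = 2/3.
g(2/3) = 32/27, g'(2/3) = 13/9, so y₂ = (2/3) - (32/27)/(13/9) = -2/13.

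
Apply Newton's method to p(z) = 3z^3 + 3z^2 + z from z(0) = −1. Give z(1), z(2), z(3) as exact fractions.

p'(z) = 9z^2 + 6z + 1.
p(−1) = −1, p'(−1) = 4, so z(1) = (−1) − (−1)/4 = −3/4.
p(−3/4) = −21/64, p'(−3/4) = 25/16, so z(2) = (−3/4) − (−21/64)/(25/16) = −27/50.
p(−27/50) = −17199/125000, p'(−27/50) = 961/2500, so z(3) = (−27/50) − (−17199/125000)/(961/2500) = −4374/24025.

z(1) = −3/4, z(2) = −27/50, z(3) = −4374/24025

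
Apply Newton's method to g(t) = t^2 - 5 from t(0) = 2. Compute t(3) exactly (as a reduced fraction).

g'(t) = 2t.
g(2) = -1, g'(2) = 4, so t(1) = 2 - (-1)/4 = 9/4.
g(9/4) = 1/16, g'(9/4) = 9/2, so t(2) = (9/4) - (1/16)/(9/2) = 161/72.
g(161/72) = 1/5184, g'(161/72) = 161/36, so t(3) = (161/72) - (1/5184)/(161/36) = 51841/23184.

51841/23184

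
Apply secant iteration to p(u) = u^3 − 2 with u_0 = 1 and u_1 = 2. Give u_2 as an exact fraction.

p(1) = −1, p(2) = 6. u_2 = 2 − 6·(2 − 1)/(6 − (−1)) = 8/7.

8/7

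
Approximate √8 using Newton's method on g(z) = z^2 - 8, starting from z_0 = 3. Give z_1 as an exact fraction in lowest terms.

17/6

g'(z) = 2z.
g(3) = 1, g'(3) = 6, so z_1 = 3 - 1/6 = 17/6.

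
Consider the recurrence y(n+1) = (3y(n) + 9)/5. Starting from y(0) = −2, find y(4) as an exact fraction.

y(1) = (3·(−2) + 9)/5 = 3/5.
y(2) = (3·(3/5) + 9)/5 = 54/25.
y(3) = (3·(54/25) + 9)/5 = 387/125.
y(4) = (3·(387/125) + 9)/5 = 2286/625.

2286/625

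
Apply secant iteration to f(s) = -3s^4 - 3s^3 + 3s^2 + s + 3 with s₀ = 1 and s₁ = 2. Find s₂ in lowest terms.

57/56

f(1) = 1, f(2) = -55. s₂ = 2 - (-55)·(2 - 1)/((-55) - 1) = 57/56.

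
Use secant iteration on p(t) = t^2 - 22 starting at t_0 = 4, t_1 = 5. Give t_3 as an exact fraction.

p(4) = -6, p(5) = 3. t_2 = 5 - 3·(5 - 4)/(3 - (-6)) = 14/3.
p(5) = 3, p(14/3) = -2/9. t_3 = (14/3) - (-2/9)·((14/3) - 5)/((-2/9) - 3) = 136/29.

136/29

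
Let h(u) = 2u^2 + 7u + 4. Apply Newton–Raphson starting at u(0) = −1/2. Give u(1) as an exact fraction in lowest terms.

−7/10

h'(u) = 4u + 7.
h(−1/2) = 1, h'(−1/2) = 5, so u(1) = (−1/2) − 1/5 = −7/10.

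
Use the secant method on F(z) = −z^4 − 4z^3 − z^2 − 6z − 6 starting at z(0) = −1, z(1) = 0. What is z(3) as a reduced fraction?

F(−1) = 2, F(0) = −6. z(2) = 0 − (−6)·(0 − (−1))/((−6) − 2) = −3/4.
F(0) = −6, F(−3/4) = −177/256. z(3) = (−3/4) − (−177/256)·((−3/4) − 0)/((−177/256) − (−6)) = −128/151.

−128/151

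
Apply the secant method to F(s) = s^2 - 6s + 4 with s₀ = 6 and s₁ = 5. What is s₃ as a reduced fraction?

110/21

F(6) = 4, F(5) = -1. s₂ = 5 - (-1)·(5 - 6)/((-1) - 4) = 26/5.
F(5) = -1, F(26/5) = -4/25. s₃ = (26/5) - (-4/25)·((26/5) - 5)/((-4/25) - (-1)) = 110/21.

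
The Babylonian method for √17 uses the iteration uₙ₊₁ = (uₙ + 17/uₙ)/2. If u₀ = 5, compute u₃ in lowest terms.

u₁ = (5 + 17/5)/2 = 21/5.
u₂ = (21/5 + 17/(21/5))/2 = 433/105.
u₃ = (433/105 + 17/(433/105))/2 = 187457/45465.

187457/45465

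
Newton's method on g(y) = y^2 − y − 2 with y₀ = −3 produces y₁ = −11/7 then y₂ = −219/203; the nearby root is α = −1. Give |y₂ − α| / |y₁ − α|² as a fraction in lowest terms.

7/29

y₁ − α = −11/7 − (−1) = −11/7 + 1 = −4/7, so |y₁ − α| = 4/7.
y₂ − α = −219/203 − (−1) = −219/203 + 1 = −16/203, so |y₂ − α| = 16/203.
|y₁ − α|² = 16/49.
Ratio = (16/203) / (16/49) = 7/29.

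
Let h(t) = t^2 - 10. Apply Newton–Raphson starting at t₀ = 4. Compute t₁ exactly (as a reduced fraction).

13/4

h'(t) = 2t.
h(4) = 6, h'(4) = 8, so t₁ = 4 - 6/8 = 13/4.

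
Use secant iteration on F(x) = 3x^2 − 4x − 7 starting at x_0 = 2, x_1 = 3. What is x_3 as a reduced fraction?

151/65

F(2) = −3, F(3) = 8. x_2 = 3 − 8·(3 − 2)/(8 − (−3)) = 25/11.
F(3) = 8, F(25/11) = −72/121. x_3 = (25/11) − (−72/121)·((25/11) − 3)/((−72/121) − 8) = 151/65.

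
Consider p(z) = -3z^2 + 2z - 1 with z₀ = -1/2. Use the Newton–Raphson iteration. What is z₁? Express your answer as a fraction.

p'(z) = -6z + 2.
p(-1/2) = -11/4, p'(-1/2) = 5, so z₁ = (-1/2) - (-11/4)/5 = 1/20.

1/20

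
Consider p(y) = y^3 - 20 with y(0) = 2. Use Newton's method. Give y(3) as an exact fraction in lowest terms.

301027/110889

p'(y) = 3y^2.
p(2) = -12, p'(2) = 12, so y(1) = 2 - (-12)/12 = 3.
p(3) = 7, p'(3) = 27, so y(2) = 3 - 7/27 = 74/27.
p(74/27) = 11564/19683, p'(74/27) = 5476/243, so y(3) = (74/27) - (11564/19683)/(5476/243) = 301027/110889.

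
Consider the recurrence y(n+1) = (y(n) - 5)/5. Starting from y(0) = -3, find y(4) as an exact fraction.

-783/625

y(1) = ((-3) - 5)/5 = -8/5.
y(2) = ((-8/5) - 5)/5 = -33/25.
y(3) = ((-33/25) - 5)/5 = -158/125.
y(4) = ((-158/125) - 5)/5 = -783/625.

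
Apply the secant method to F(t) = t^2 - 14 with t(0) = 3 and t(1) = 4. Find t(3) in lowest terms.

F(3) = -5, F(4) = 2. t(2) = 4 - 2·(4 - 3)/(2 - (-5)) = 26/7.
F(4) = 2, F(26/7) = -10/49. t(3) = (26/7) - (-10/49)·((26/7) - 4)/((-10/49) - 2) = 101/27.

101/27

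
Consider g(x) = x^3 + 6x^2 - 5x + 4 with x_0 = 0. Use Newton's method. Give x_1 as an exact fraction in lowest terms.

g'(x) = 3x^2 + 12x - 5.
g(0) = 4, g'(0) = -5, so x_1 = 0 - 4/(-5) = 4/5.

4/5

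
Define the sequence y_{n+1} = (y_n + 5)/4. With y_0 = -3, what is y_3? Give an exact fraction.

51/32

y_1 = ((-3) + 5)/4 = 1/2.
y_2 = ((1/2) + 5)/4 = 11/8.
y_3 = ((11/8) + 5)/4 = 51/32.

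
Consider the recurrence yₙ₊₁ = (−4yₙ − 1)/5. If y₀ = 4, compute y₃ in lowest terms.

−277/125

y₁ = (−4·4 − 1)/5 = −17/5.
y₂ = (−4·(−17/5) − 1)/5 = 63/25.
y₃ = (−4·(63/25) − 1)/5 = −277/125.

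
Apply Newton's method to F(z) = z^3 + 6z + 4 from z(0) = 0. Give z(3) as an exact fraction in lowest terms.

F'(z) = 3z^2 + 6.
F(0) = 4, F'(0) = 6, so z(1) = 0 − 4/6 = −2/3.
F(−2/3) = −8/27, F'(−2/3) = 22/3, so z(2) = (−2/3) − (−8/27)/(22/3) = −62/99.
F(−62/99) = −3104/970299, F'(−62/99) = 23446/3267, so z(3) = (−62/99) − (−3104/970299)/(23446/3267) = −2178926/3481731.

−2178926/3481731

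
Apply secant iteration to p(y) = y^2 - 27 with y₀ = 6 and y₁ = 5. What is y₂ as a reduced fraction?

p(6) = 9, p(5) = -2. y₂ = 5 - (-2)·(5 - 6)/((-2) - 9) = 57/11.

57/11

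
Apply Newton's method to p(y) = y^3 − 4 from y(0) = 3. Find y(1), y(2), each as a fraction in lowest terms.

p'(y) = 3y^2.
p(3) = 23, p'(3) = 27, so y(1) = 3 − 23/27 = 58/27.
p(58/27) = 116380/19683, p'(58/27) = 3364/243, so y(2) = (58/27) − (116380/19683)/(3364/243) = 117239/68121.

y(1) = 58/27, y(2) = 117239/68121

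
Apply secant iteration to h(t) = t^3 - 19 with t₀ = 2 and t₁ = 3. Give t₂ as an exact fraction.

49/19

h(2) = -11, h(3) = 8. t₂ = 3 - 8·(3 - 2)/(8 - (-11)) = 49/19.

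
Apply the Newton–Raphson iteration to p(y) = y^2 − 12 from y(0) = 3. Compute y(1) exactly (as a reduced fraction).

7/2

p'(y) = 2y.
p(3) = −3, p'(3) = 6, so y(1) = 3 − (−3)/6 = 7/2.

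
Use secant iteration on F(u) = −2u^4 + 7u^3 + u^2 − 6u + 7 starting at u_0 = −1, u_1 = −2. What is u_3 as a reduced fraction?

−56372/50481

F(−1) = 5, F(−2) = −65. u_2 = (−2) − (−65)·((−2) − (−1))/((−65) − 5) = −15/14.
F(−2) = −65, F(−15/14) = 31993/9604. u_3 = (−15/14) − (31993/9604)·((−15/14) − (−2))/((31993/9604) − (−65)) = −56372/50481.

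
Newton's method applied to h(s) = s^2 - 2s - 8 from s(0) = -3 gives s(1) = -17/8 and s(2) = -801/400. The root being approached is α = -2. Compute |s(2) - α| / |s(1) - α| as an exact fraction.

1/50

s(1) - α = -17/8 - (-2) = -17/8 + 2 = -1/8, so |s(1) - α| = 1/8.
s(2) - α = -801/400 - (-2) = -801/400 + 2 = -1/400, so |s(2) - α| = 1/400.
Ratio = (1/400) / (1/8) = 1/50.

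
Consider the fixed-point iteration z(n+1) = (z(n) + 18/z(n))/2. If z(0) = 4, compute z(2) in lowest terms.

z(1) = (4 + 18/4)/2 = 17/4.
z(2) = (17/4 + 18/(17/4))/2 = 577/136.

577/136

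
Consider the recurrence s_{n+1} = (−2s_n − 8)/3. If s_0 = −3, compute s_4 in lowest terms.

s_1 = (−2·(−3) − 8)/3 = −2/3.
s_2 = (−2·(−2/3) − 8)/3 = −20/9.
s_3 = (−2·(−20/9) − 8)/3 = −32/27.
s_4 = (−2·(−32/27) − 8)/3 = −152/81.

−152/81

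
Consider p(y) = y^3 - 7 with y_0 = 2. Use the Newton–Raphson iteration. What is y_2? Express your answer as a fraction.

p'(y) = 3y^2.
p(2) = 1, p'(2) = 12, so y_1 = 2 - 1/12 = 23/12.
p(23/12) = 71/1728, p'(23/12) = 529/48, so y_2 = (23/12) - (71/1728)/(529/48) = 18215/9522.

18215/9522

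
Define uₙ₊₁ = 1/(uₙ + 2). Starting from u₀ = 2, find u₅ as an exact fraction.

53/128

u₁ = 1/(2 + 2) = 1/4.
u₂ = 1/(1/4 + 2) = 4/9.
u₃ = 1/(4/9 + 2) = 9/22.
u₄ = 1/(9/22 + 2) = 22/53.
u₅ = 1/(22/53 + 2) = 53/128.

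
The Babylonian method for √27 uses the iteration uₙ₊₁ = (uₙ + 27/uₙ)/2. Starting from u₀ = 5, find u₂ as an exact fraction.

1351/260

u₁ = (5 + 27/5)/2 = 26/5.
u₂ = (26/5 + 27/(26/5))/2 = 1351/260.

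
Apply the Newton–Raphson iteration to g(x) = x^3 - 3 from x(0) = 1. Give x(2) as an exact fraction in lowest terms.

331/225

g'(x) = 3x^2.
g(1) = -2, g'(1) = 3, so x(1) = 1 - (-2)/3 = 5/3.
g(5/3) = 44/27, g'(5/3) = 25/3, so x(2) = (5/3) - (44/27)/(25/3) = 331/225.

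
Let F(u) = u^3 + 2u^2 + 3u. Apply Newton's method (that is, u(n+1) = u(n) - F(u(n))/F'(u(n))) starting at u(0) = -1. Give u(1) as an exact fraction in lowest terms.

F'(u) = 3u^2 + 4u + 3.
F(-1) = -2, F'(-1) = 2, so u(1) = (-1) - (-2)/2 = 0.

0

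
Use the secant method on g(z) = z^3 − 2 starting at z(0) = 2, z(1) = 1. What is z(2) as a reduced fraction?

g(2) = 6, g(1) = −1. z(2) = 1 − (−1)·(1 − 2)/((−1) − 6) = 8/7.

8/7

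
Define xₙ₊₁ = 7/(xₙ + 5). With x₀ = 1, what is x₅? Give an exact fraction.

x₁ = 7/(1 + 5) = 7/6.
x₂ = 7/(7/6 + 5) = 42/37.
x₃ = 7/(42/37 + 5) = 259/227.
x₄ = 7/(259/227 + 5) = 1589/1394.
x₅ = 7/(1589/1394 + 5) = 9758/8559.

9758/8559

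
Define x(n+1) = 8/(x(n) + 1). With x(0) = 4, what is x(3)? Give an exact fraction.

x(1) = 8/(4 + 1) = 8/5.
x(2) = 8/(8/5 + 1) = 40/13.
x(3) = 8/(40/13 + 1) = 104/53.

104/53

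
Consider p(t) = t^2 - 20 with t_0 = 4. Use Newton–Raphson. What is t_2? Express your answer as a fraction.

161/36

p'(t) = 2t.
p(4) = -4, p'(4) = 8, so t_1 = 4 - (-4)/8 = 9/2.
p(9/2) = 1/4, p'(9/2) = 9, so t_2 = (9/2) - (1/4)/9 = 161/36.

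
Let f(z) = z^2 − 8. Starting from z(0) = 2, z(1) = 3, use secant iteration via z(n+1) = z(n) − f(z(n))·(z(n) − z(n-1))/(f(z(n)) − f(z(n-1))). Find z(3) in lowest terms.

82/29

f(2) = −4, f(3) = 1. z(2) = 3 − 1·(3 − 2)/(1 − (−4)) = 14/5.
f(3) = 1, f(14/5) = −4/25. z(3) = (14/5) − (−4/25)·((14/5) − 3)/((−4/25) − 1) = 82/29.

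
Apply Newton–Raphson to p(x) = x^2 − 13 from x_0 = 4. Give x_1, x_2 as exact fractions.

p'(x) = 2x.
p(4) = 3, p'(4) = 8, so x_1 = 4 − 3/8 = 29/8.
p(29/8) = 9/64, p'(29/8) = 29/4, so x_2 = (29/8) − (9/64)/(29/4) = 1673/464.

x_1 = 29/8, x_2 = 1673/464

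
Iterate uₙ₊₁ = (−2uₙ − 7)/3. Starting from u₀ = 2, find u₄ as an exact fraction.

−59/81

u₁ = (−2·2 − 7)/3 = −11/3.
u₂ = (−2·(−11/3) − 7)/3 = 1/9.
u₃ = (−2·(1/9) − 7)/3 = −65/27.
u₄ = (−2·(−65/27) − 7)/3 = −59/81.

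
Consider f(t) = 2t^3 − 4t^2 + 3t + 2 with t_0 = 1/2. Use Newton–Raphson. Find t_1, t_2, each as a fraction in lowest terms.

f'(t) = 6t^2 − 8t + 3.
f(1/2) = 11/4, f'(1/2) = 1/2, so t_1 = (1/2) − (11/4)/(1/2) = −5.
f(−5) = −363, f'(−5) = 193, so t_2 = (−5) − (−363)/193 = −602/193.

t_1 = −5, t_2 = −602/193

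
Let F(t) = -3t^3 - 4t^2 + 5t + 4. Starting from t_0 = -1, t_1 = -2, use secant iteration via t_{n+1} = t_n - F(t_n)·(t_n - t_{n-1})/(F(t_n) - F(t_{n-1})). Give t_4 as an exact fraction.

-56102/29643

F(-1) = -2, F(-2) = 2. t_2 = (-2) - 2·((-2) - (-1))/(2 - (-2)) = -3/2.
F(-2) = 2, F(-3/2) = -19/8. t_3 = (-3/2) - (-19/8)·((-3/2) - (-2))/((-19/8) - 2) = -62/35.
F(-3/2) = -19/8, F(-62/35) = -31426/42875. t_4 = (-62/35) - (-31426/42875)·((-62/35) - (-3/2))/((-31426/42875) - (-19/8)) = -56102/29643.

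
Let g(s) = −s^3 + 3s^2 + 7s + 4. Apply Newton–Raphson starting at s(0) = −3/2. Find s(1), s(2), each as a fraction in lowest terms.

s(1) = −38/35, s(2) = −89864/130795

g'(s) = −3s^2 + 6s + 7.
g(−3/2) = 29/8, g'(−3/2) = −35/4, so s(1) = (−3/2) − (29/8)/(−35/4) = −38/35.
g(−38/35) = 52142/42875, g'(−38/35) = −3737/1225, so s(2) = (−38/35) − (52142/42875)/(−3737/1225) = −89864/130795.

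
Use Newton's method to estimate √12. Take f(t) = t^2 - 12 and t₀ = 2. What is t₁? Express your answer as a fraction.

4

f'(t) = 2t.
f(2) = -8, f'(2) = 4, so t₁ = 2 - (-8)/4 = 4.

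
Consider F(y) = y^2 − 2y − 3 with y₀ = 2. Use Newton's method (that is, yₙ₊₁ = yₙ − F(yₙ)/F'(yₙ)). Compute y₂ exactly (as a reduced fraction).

61/20

F'(y) = 2y − 2.
F(2) = −3, F'(2) = 2, so y₁ = 2 − (−3)/2 = 7/2.
F(7/2) = 9/4, F'(7/2) = 5, so y₂ = (7/2) − (9/4)/5 = 61/20.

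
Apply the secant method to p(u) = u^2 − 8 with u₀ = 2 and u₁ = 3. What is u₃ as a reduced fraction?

82/29

p(2) = −4, p(3) = 1. u₂ = 3 − 1·(3 − 2)/(1 − (−4)) = 14/5.
p(3) = 1, p(14/5) = −4/25. u₃ = (14/5) − (−4/25)·((14/5) − 3)/((−4/25) − 1) = 82/29.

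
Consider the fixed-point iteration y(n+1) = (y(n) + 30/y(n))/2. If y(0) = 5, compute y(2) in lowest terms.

y(1) = (5 + 30/5)/2 = 11/2.
y(2) = (11/2 + 30/(11/2))/2 = 241/44.

241/44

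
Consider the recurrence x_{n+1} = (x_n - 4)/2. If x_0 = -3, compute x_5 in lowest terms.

x_1 = ((-3) - 4)/2 = -7/2.
x_2 = ((-7/2) - 4)/2 = -15/4.
x_3 = ((-15/4) - 4)/2 = -31/8.
x_4 = ((-31/8) - 4)/2 = -63/16.
x_5 = ((-63/16) - 4)/2 = -127/32.

-127/32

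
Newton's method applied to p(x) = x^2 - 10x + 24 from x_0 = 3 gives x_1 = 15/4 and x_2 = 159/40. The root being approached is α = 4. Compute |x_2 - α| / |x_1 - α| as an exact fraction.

x_1 - α = 15/4 - 4 = -1/4, so |x_1 - α| = 1/4.
x_2 - α = 159/40 - 4 = -1/40, so |x_2 - α| = 1/40.
Ratio = (1/40) / (1/4) = 1/10.

1/10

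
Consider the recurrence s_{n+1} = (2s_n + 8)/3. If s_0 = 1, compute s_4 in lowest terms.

536/81

s_1 = (2·1 + 8)/3 = 10/3.
s_2 = (2·(10/3) + 8)/3 = 44/9.
s_3 = (2·(44/9) + 8)/3 = 160/27.
s_4 = (2·(160/27) + 8)/3 = 536/81.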